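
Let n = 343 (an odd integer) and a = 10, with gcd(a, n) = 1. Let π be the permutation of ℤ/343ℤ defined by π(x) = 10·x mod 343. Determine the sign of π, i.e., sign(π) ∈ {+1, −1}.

Start at x=265: 265 → 249 → 89 → 204 → 325 → 163 → 258 → … (one orbit).
Decompose π into cycles: lengths [294, 42, 6, 1] (4 cycles, including the fixed point 0).
343 − 4 = 339 transpositions; sign(π) = (−1)^339 = -1.
(10|343)_J = -1 (Zolotarev's lemma cross-check).

-1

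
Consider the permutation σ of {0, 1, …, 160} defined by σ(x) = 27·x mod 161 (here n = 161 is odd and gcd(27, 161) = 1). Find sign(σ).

-1

Orbit of 139 under x↦27x: [139, 50, 62, 64, 118, 127, 48]… (length divides ord_161(27)).
The orbit structure of x ↦ 27x mod 161: 12 orbits of sizes [22, 22, 22, 22, 22, 22, 11, 11, 2, 2, 2, 1].
n − c = 161 − 12 = 149; sign = (−1)^149 = -1.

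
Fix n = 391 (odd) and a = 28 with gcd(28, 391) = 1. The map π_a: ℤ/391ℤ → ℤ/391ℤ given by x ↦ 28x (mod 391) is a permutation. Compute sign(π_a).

Orbit of 198 under x↦28x: [198, 70, 5, 140, 10, 280, 20]… (length divides ord_391(28)).
π_28 has 5 disjoint cycles with lengths [176, 176, 22, 16, 1] on {0,…,390}.
391 − 5 = 386 transpositions; sign(π) = (−1)^386 = +1.
The Jacobi symbol (28|391) = +1 (Zolotarev) agrees.

+1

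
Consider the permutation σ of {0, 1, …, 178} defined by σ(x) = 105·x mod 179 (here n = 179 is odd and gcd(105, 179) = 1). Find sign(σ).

Orbit of 170 under x↦105x: [170, 129, 120, 70, 11, 81, 92]… (length divides ord_179(105)).
2 cycles of lengths [178, 1].
n − c = 179 − 2 = 177; sign = (−1)^177 = -1.

-1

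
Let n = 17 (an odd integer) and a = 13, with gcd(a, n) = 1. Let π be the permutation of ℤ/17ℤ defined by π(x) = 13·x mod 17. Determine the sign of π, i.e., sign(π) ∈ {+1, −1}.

Orbit of 4 under x↦13x: [4, 1, 13, 16]… (length divides ord_17(13)).
Cycle lengths of π_13 on ℤ/17ℤ: [4, 4, 4, 4, 1]; 5 cycles in total.
5 cycles on 17: each ℓ→(−1)^(ℓ−1), product (−1)^12 = +1.
Via Zolotarev, sign(π_{13}) = (13|17) = +1.

+1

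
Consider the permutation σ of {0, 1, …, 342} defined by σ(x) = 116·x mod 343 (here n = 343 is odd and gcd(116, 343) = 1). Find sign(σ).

+1

Trace 324: π^k(324) = [324, 197, 214, 128, 99, 165, 275] for k=0..6.
Cycle lengths of π_116 on ℤ/343ℤ: [21, 21, 21, 21, 21, 21, 21, 21, 21, 21, 21, 21, 21, 21, 3, 3, 3, 3, 3, 3, 3, 3, 3, 3, 3, 3, 3, 3, 3, 3, 1]; 31 cycles in total.
343 − 31 = 312 transpositions; sign(π) = (−1)^312 = +1.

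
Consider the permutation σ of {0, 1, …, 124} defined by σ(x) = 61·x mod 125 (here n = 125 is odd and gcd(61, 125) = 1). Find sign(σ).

Start at x=91: 91 → 51 → 111 → 21 → 31 → 16 → 101 → … (one orbit).
Cycle type of π: 25×4 + 5×4 + 1×5; total 13 cycles.
With 13 cycles on 125 points, sign = (−1)^{125−13} = +1.
Check: (61/125) = +1 by Zolotarev.

+1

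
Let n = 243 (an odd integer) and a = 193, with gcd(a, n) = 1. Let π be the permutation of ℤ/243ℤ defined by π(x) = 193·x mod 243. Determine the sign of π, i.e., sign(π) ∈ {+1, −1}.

Orbit of 187 under x↦193x: [187, 127, 211, 142, 190, 220, 178]… (length divides ord_243(193)).
The orbit structure of x ↦ 193x mod 243: 11 orbits of sizes [81, 81, 27, 27, 9, 9, 3, 3, 1, 1, 1].
Σ(ℓ_i−1) = 243−11 = 232; sign = (−1)^232 = +1.

+1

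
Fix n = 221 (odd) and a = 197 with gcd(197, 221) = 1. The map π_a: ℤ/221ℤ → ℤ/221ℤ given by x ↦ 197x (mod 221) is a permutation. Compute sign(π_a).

Trace 120: π^k(120) = [120, 214, 168, 167, 191, 57, 179] for k=0..6.
π_197 has 7 disjoint cycles with lengths [48, 48, 48, 48, 16, 12, 1] on {0,…,220}.
Σ(ℓ_i−1) = 221−7 = 214; sign = (−1)^214 = +1.
(197|221)_J = +1 (Zolotarev's lemma cross-check).

+1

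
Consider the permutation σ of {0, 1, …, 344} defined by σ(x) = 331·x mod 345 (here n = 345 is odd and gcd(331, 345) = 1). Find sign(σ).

+1

Trace 301: π^k(301) = [301, 271, 1, 331, 196, 16, 121] for k=0..6.
45 cycles of lengths [11, 11, 11, 11, 11, 11, 11, 11, 11, 11, 11, 11, 11, 11, 11, 11, 11, 11, 11, 11, 11, 11, 11, 11, 11, 11, 11, 11, 11, 11, 1, 1, 1, 1, 1, 1, 1, 1, 1, 1, 1, 1, 1, 1, 1].
45 cycles on 345: each ℓ→(−1)^(ℓ−1), product (−1)^300 = +1.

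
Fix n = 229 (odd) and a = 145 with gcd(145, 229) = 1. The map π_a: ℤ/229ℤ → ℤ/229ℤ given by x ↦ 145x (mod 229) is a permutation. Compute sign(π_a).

-1

Trace 15: π^k(15) = [15, 114, 42, 136, 26, 106, 27] for k=0..6.
Decompose π into cycles: lengths [76, 76, 76, 1] (4 cycles, including the fixed point 0).
Σ(ℓ_i−1) = 229−4 = 225; sign = (−1)^225 = -1.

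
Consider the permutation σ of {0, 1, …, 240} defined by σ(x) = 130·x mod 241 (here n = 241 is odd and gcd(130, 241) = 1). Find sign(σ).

Trace 130: π^k(130) = [130, 30, 44, 177, 115, 8, 76] for k=0..6.
π_130 has 16 disjoint cycles with lengths [16, 16, 16, 16, 16, 16, 16, 16, 16, 16, 16, 16, 16, 16, 16, 1] on {0,…,240}.
Σ(ℓ_i−1) = 241−16 = 225; sign = (−1)^225 = -1.
Zolotarev: (130|241) = -1, matching the cycle-count sign.

-1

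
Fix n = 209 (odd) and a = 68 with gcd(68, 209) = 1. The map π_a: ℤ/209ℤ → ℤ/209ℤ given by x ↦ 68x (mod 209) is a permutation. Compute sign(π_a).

Trace 26: π^k(26) = [26, 96, 49, 197, 20, 106, 102] for k=0..6.
π_68 has 14 disjoint cycles with lengths [30, 30, 30, 30, 30, 30, 10, 3, 3, 3, 3, 3, 3, 1] on {0,…,208}.
Σ(ℓ_i−1) = 209−14 = 195; sign = (−1)^195 = -1.
The Jacobi symbol (68|209) = -1 (Zolotarev) agrees.

-1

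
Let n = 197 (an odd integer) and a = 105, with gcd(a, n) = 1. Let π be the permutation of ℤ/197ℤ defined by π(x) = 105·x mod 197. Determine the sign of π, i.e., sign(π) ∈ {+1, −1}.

Orbit of 36 under x↦105x: [36, 37, 142, 135, 188, 40, 63]… (length divides ord_197(105)).
5 cycles of lengths [49, 49, 49, 49, 1].
Σ(ℓ_i−1) = 197−5 = 192; sign = (−1)^192 = +1.
(105|197)_J = +1 (Zolotarev's lemma cross-check).

+1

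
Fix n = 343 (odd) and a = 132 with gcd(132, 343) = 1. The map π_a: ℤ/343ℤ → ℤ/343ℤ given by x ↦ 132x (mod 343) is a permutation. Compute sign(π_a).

Trace 335: π^k(335) = [335, 316, 209, 148, 328, 78, 6] for k=0..6.
Cycle lengths of π_132 on ℤ/343ℤ: [98, 98, 98, 14, 14, 14, 2, 2, 2, 1]; 10 cycles in total.
With 10 cycles on 343 points, sign = (−1)^{343−10} = -1.
Zolotarev: (132|343) = -1, matching the cycle-count sign.

-1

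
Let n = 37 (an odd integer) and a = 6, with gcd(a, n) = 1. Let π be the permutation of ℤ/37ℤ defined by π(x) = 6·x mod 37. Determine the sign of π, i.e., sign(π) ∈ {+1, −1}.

Trace 6: π^k(6) = [6, 36, 31, 1] for k=0..3.
π_6 has 10 disjoint cycles with lengths [4, 4, 4, 4, 4, 4, 4, 4, 4, 1] on {0,…,36}.
10 cycles on 37: each ℓ→(−1)^(ℓ−1), product (−1)^27 = -1.
Zolotarev: (6|37) = -1, matching the cycle-count sign.

-1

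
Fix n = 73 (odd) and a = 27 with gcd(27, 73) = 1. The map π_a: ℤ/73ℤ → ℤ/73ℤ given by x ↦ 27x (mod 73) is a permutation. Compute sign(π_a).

+1

Start at x=46: 46 → 1 → 27 → 72 → 46 (one orbit).
Cycle type of π: 4×18 + 1; total 19 cycles.
With 19 cycles on 73 points, sign = (−1)^{73−19} = +1.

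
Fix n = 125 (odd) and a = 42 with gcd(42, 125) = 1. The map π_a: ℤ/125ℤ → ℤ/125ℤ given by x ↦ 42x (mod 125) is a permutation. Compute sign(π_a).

-1

Start at x=23: 23 → 91 → 72 → 24 → 8 → 86 → 112 → … (one orbit).
Cycle lengths of π_42 on ℤ/125ℤ: [100, 20, 4, 1]; 4 cycles in total.
sign(π) = (−1)^{n − #cycles} = (−1)^{125−4} = (−1)^121 = -1.
Zolotarev: (42|125) = -1, matching the cycle-count sign.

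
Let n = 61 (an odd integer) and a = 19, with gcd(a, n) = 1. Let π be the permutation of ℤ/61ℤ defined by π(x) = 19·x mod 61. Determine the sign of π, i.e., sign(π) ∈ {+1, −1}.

+1

Orbit of 57 under x↦19x: [57, 46, 20, 14, 22, 52, 12]… (length divides ord_61(19)).
Cycle lengths of π_19 on ℤ/61ℤ: [30, 30, 1]; 3 cycles in total.
3 cycles on 61: each ℓ→(−1)^(ℓ−1), product (−1)^58 = +1.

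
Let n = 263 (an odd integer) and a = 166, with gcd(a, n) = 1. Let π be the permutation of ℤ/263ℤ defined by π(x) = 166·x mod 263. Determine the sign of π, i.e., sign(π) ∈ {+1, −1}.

Trace 36: π^k(36) = [36, 190, 243, 99, 128, 208, 75] for k=0..6.
Cycle type of π: 131×2 + 1; total 3 cycles.
sign(π) = (−1)^{n − #cycles} = (−1)^{263−3} = (−1)^260 = +1.
Check: (166/263) = +1 by Zolotarev.

+1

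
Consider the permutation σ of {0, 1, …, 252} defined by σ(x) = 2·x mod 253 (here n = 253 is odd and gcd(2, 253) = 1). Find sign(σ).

-1

Orbit of 225 under x↦2x: [225, 197, 141, 29, 58, 116, 232]… (length divides ord_253(2)).
Cycle type of π: 110×2 + 11×2 + 10 + 1; total 6 cycles.
6 cycles on 253: each ℓ→(−1)^(ℓ−1), product (−1)^247 = -1.
The Jacobi symbol (2|253) = -1 (Zolotarev) agrees.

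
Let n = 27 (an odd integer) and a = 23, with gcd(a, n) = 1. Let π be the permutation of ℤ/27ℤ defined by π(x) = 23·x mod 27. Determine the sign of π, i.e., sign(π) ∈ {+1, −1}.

-1

Orbit of 10 under x↦23x: [10, 14, 25, 8, 22, 20, 1]… (length divides ord_27(23)).
Cycle type of π: 18 + 6 + 2 + 1; total 4 cycles.
4 cycles on 27: each ℓ→(−1)^(ℓ−1), product (−1)^23 = -1.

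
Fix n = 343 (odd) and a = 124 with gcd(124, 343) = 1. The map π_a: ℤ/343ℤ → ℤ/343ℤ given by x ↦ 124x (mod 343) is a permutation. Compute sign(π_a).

-1

Trace 115: π^k(115) = [115, 197, 75, 39, 34, 100, 52] for k=0..6.
4 cycles of lengths [294, 42, 6, 1].
n − c = 343 − 4 = 339; sign = (−1)^339 = -1.
(124|343)_J = -1 (Zolotarev's lemma cross-check).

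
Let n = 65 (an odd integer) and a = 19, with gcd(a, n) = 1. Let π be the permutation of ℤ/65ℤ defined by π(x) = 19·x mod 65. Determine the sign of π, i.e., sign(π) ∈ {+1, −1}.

Orbit of 44 under x↦19x: [44, 56, 24, 1, 19, 36, 34]… (length divides ord_65(19)).
Decompose π into cycles: lengths [12, 12, 12, 12, 12, 2, 2, 1] (8 cycles, including the fixed point 0).
8 cycles on 65: each ℓ→(−1)^(ℓ−1), product (−1)^57 = -1.
Via Zolotarev, sign(π_{19}) = (19|65) = -1.

-1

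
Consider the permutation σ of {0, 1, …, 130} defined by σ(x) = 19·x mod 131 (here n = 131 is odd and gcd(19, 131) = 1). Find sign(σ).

Orbit of 63 under x↦19x: [63, 18, 80, 79, 60, 92, 45]… (length divides ord_131(19)).
Cycle lengths of π_19 on ℤ/131ℤ: [26, 26, 26, 26, 26, 1]; 6 cycles in total.
n − c = 131 − 6 = 125; sign = (−1)^125 = -1.
Via Zolotarev, sign(π_{19}) = (19|131) = -1.

-1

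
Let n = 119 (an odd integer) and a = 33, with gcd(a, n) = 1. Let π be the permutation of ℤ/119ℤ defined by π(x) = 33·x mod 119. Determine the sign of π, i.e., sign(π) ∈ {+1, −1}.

-1

Start at x=18: 18 → 118 → 86 → 101 → 1 → 33 → 18 (one orbit).
Cycle type of π: 6×17 + 2×8 + 1; total 26 cycles.
26 cycles on 119: each ℓ→(−1)^(ℓ−1), product (−1)^93 = -1.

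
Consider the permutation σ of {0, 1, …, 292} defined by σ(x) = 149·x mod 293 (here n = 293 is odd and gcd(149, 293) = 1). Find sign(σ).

+1

Orbit of 287 under x↦149x: [287, 278, 109, 126, 22, 55, 284]… (length divides ord_293(149)).
5 cycles of lengths [73, 73, 73, 73, 1].
293 − 5 = 288 transpositions; sign(π) = (−1)^288 = +1.
Check: (149/293) = +1 by Zolotarev.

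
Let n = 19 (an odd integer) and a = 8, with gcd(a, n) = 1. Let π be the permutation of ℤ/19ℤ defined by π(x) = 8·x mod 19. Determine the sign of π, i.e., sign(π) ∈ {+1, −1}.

-1

Orbit of 1 under x↦8x: [1, 8, 7, 18, 11, 12]… (length divides ord_19(8)).
The orbit structure of x ↦ 8x mod 19: 4 orbits of sizes [6, 6, 6, 1].
n − c = 19 − 4 = 15; sign = (−1)^15 = -1.
Check: (8/19) = -1 by Zolotarev.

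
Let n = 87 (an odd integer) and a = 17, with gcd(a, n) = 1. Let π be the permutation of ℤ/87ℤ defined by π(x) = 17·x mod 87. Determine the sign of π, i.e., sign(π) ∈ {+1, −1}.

+1

Start at x=41: 41 → 1 → 17 → 28 → 41 (one orbit).
23 cycles of lengths [4, 4, 4, 4, 4, 4, 4, 4, 4, 4, 4, 4, 4, 4, 4, 4, 4, 4, 4, 4, 4, 2, 1].
23 cycles on 87: each ℓ→(−1)^(ℓ−1), product (−1)^64 = +1.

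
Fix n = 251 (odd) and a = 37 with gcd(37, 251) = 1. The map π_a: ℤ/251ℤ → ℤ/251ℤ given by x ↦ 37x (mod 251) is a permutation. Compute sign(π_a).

-1

Orbit of 74 under x↦37x: [74, 228, 153, 139, 123, 33, 217]… (length divides ord_251(37)).
Decompose π into cycles: lengths [250, 1] (2 cycles, including the fixed point 0).
Σ(ℓ_i−1) = 251−2 = 249; sign = (−1)^249 = -1.
The Jacobi symbol (37|251) = -1 (Zolotarev) agrees.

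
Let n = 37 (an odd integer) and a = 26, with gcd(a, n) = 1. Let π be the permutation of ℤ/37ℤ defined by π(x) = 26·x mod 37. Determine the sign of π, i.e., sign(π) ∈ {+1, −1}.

Trace 26: π^k(26) = [26, 10, 1] for k=0..2.
13 cycles of lengths [3, 3, 3, 3, 3, 3, 3, 3, 3, 3, 3, 3, 1].
Σ(ℓ_i−1) = 37−13 = 24; sign = (−1)^24 = +1.
Check: (26/37) = +1 by Zolotarev.

+1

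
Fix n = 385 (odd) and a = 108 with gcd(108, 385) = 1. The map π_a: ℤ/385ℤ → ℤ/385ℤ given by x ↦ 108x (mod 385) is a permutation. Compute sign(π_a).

+1

Start at x=47: 47 → 71 → 353 → 9 → 202 → 256 → 313 → … (one orbit).
Cycle lengths of π_108 on ℤ/385ℤ: [60, 60, 60, 60, 30, 30, 20, 20, 12, 12, 6, 5, 5, 4, 1]; 15 cycles in total.
Σ(ℓ_i−1) = 385−15 = 370; sign = (−1)^370 = +1.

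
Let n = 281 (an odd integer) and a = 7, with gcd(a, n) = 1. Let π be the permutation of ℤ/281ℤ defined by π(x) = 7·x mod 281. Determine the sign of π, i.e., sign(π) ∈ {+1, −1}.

+1

Start at x=128: 128 → 53 → 90 → 68 → 195 → 241 → 1 → … (one orbit).
Cycle type of π: 20×14 + 1; total 15 cycles.
281 − 15 = 266 transpositions; sign(π) = (−1)^266 = +1.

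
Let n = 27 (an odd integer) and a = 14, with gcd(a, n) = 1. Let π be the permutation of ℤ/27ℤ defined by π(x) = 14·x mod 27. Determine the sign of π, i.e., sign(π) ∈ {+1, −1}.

Orbit of 8 under x↦14x: [8, 4, 2, 1, 14, 7, 17]… (length divides ord_27(14)).
Decompose π into cycles: lengths [18, 6, 2, 1] (4 cycles, including the fixed point 0).
27 − 4 = 23 transpositions; sign(π) = (−1)^23 = -1.
Check: (14/27) = -1 by Zolotarev.

-1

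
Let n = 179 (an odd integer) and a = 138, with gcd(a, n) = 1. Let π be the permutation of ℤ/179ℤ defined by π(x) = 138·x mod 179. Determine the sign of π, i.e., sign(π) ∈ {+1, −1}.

+1

Start at x=125: 125 → 66 → 158 → 145 → 141 → 126 → 25 → … (one orbit).
3 cycles of lengths [89, 89, 1].
sign(π) = (−1)^{n − #cycles} = (−1)^{179−3} = (−1)^176 = +1.
Zolotarev: (138|179) = +1, matching the cycle-count sign.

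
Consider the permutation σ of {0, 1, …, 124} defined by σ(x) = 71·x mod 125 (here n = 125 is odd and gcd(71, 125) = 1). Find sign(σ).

Start at x=46: 46 → 16 → 11 → 31 → 76 → 21 → 116 → … (one orbit).
π_71 has 13 disjoint cycles with lengths [25, 25, 25, 25, 5, 5, 5, 5, 1, 1, 1, 1, 1] on {0,…,124}.
n − c = 125 − 13 = 112; sign = (−1)^112 = +1.
(71|125)_J = +1 (Zolotarev's lemma cross-check).

+1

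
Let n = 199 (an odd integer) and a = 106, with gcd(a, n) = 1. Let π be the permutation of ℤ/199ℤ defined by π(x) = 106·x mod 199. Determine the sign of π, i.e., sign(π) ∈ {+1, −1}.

Start at x=1: 1 → 106 → 92 → 1 (one orbit).
Decompose π into cycles: lengths [3, 3, 3, 3, 3, 3, 3, 3, 3, 3, 3, 3, 3, 3, 3, 3, 3, 3, 3, 3, 3, 3, 3, 3, 3, 3, 3, 3, 3, 3, 3, 3, 3, 3, 3, 3, 3, 3, 3, 3, 3, 3, 3, 3, 3, 3, 3, 3, 3, 3, 3, 3, 3, 3, 3, 3, 3, 3, 3, 3, 3, 3, 3, 3, 3, 3, 1] (67 cycles, including the fixed point 0).
Σ(ℓ_i−1) = 199−67 = 132; sign = (−1)^132 = +1.
(106|199)_J = +1 (Zolotarev's lemma cross-check).

+1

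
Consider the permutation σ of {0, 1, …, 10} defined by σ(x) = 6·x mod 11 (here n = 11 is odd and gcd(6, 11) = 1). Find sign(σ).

Orbit of 4 under x↦6x: [4, 2, 1, 6, 3, 7, 9]… (length divides ord_11(6)).
Decompose π into cycles: lengths [10, 1] (2 cycles, including the fixed point 0).
With 2 cycles on 11 points, sign = (−1)^{11−2} = -1.
(6|11)_J = -1 (Zolotarev's lemma cross-check).

-1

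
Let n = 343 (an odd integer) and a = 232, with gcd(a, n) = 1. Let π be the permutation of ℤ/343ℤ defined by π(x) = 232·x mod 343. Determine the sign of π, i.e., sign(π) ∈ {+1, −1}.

+1

Orbit of 197 under x↦232x: [197, 85, 169, 106, 239, 225, 64]… (length divides ord_343(232)).
19 cycles of lengths [49, 49, 49, 49, 49, 49, 7, 7, 7, 7, 7, 7, 1, 1, 1, 1, 1, 1, 1].
sign(π) = (−1)^{n − #cycles} = (−1)^{343−19} = (−1)^324 = +1.
Via Zolotarev, sign(π_{232}) = (232|343) = +1.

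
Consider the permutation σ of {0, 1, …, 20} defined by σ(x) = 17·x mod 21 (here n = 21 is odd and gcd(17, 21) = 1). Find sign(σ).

Start at x=1: 1 → 17 → 16 → 20 → 4 → 5 → 1 (one orbit).
Cycle type of π: 6×3 + 2 + 1; total 5 cycles.
sign(π) = (−1)^{n − #cycles} = (−1)^{21−5} = (−1)^16 = +1.
The Jacobi symbol (17|21) = +1 (Zolotarev) agrees.

+1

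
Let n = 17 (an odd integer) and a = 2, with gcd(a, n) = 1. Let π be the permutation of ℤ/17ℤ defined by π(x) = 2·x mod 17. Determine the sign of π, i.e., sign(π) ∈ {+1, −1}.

Trace 13: π^k(13) = [13, 9, 1, 2, 4, 8, 16] for k=0..6.
3 cycles of lengths [8, 8, 1].
n − c = 17 − 3 = 14; sign = (−1)^14 = +1.
Via Zolotarev, sign(π_{2}) = (2|17) = +1.

+1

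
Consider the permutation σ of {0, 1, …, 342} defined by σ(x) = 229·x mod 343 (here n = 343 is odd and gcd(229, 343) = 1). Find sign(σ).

-1

Start at x=12: 12 → 4 → 230 → 191 → 178 → 288 → 96 → … (one orbit).
The orbit structure of x ↦ 229x mod 343: 4 orbits of sizes [294, 42, 6, 1].
4 cycles on 343: each ℓ→(−1)^(ℓ−1), product (−1)^339 = -1.
Via Zolotarev, sign(π_{229}) = (229|343) = -1.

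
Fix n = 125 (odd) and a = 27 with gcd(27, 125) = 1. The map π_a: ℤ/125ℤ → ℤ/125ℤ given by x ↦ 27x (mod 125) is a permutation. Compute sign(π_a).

-1

Start at x=96: 96 → 92 → 109 → 68 → 86 → 72 → 69 → … (one orbit).
4 cycles of lengths [100, 20, 4, 1].
With 4 cycles on 125 points, sign = (−1)^{125−4} = -1.
The Jacobi symbol (27|125) = -1 (Zolotarev) agrees.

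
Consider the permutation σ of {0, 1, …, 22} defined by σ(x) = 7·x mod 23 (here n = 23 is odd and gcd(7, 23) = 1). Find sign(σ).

-1

Orbit of 16 under x↦7x: [16, 20, 2, 14, 6, 19, 18]… (length divides ord_23(7)).
The orbit structure of x ↦ 7x mod 23: 2 orbits of sizes [22, 1].
sign(π) = (−1)^{n − #cycles} = (−1)^{23−2} = (−1)^21 = -1.
Check: (7/23) = -1 by Zolotarev.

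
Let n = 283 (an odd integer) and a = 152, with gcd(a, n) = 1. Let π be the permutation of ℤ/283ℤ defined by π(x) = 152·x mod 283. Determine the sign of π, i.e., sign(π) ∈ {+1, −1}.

Start at x=151: 151 → 29 → 163 → 155 → 71 → 38 → 116 → … (one orbit).
Cycle type of π: 47×6 + 1; total 7 cycles.
7 cycles on 283: each ℓ→(−1)^(ℓ−1), product (−1)^276 = +1.
Zolotarev: (152|283) = +1, matching the cycle-count sign.

+1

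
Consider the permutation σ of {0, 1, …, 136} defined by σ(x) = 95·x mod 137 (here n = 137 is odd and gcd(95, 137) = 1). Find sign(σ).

Orbit of 21 under x↦95x: [21, 77, 54, 61, 41, 59, 125]… (length divides ord_137(95)).
Cycle lengths of π_95 on ℤ/137ℤ: [136, 1]; 2 cycles in total.
With 2 cycles on 137 points, sign = (−1)^{137−2} = -1.

-1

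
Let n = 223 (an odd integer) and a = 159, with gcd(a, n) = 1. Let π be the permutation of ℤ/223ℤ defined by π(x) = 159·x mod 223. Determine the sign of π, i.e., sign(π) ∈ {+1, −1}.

Start at x=174: 174 → 14 → 219 → 33 → 118 → 30 → 87 → … (one orbit).
π_159 has 4 disjoint cycles with lengths [74, 74, 74, 1] on {0,…,222}.
sign(π) = (−1)^{n − #cycles} = (−1)^{223−4} = (−1)^219 = -1.
(159|223)_J = -1 (Zolotarev's lemma cross-check).

-1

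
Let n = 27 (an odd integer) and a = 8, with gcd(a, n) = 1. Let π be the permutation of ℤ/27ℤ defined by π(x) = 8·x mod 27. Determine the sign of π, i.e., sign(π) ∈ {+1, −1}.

Orbit of 8 under x↦8x: [8, 10, 26, 19, 17, 1]… (length divides ord_27(8)).
8 cycles of lengths [6, 6, 6, 2, 2, 2, 2, 1].
With 8 cycles on 27 points, sign = (−1)^{27−8} = -1.
Via Zolotarev, sign(π_{8}) = (8|27) = -1.

-1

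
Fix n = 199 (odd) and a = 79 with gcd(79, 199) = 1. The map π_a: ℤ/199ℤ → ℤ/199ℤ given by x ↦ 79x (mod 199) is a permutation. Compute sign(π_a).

+1

Start at x=29: 29 → 102 → 98 → 180 → 91 → 25 → 184 → … (one orbit).
The orbit structure of x ↦ 79x mod 199: 3 orbits of sizes [99, 99, 1].
sign(π) = (−1)^{n − #cycles} = (−1)^{199−3} = (−1)^196 = +1.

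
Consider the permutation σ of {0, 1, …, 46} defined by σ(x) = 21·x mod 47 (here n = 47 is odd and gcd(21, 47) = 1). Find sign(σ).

+1

Trace 8: π^k(8) = [8, 27, 3, 16, 7, 6, 32] for k=0..6.
Decompose π into cycles: lengths [23, 23, 1] (3 cycles, including the fixed point 0).
Σ(ℓ_i−1) = 47−3 = 44; sign = (−1)^44 = +1.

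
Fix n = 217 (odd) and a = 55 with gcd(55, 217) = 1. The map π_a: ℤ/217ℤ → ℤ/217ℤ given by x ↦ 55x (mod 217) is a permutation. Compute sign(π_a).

Trace 34: π^k(34) = [34, 134, 209, 211, 104, 78, 167] for k=0..6.
Decompose π into cycles: lengths [30, 30, 30, 30, 30, 30, 30, 2, 2, 2, 1] (11 cycles, including the fixed point 0).
n − c = 217 − 11 = 206; sign = (−1)^206 = +1.
Via Zolotarev, sign(π_{55}) = (55|217) = +1.

+1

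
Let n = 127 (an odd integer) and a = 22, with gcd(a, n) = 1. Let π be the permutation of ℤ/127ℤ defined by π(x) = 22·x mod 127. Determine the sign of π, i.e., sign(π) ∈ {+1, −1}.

+1

Trace 107: π^k(107) = [107, 68, 99, 19, 37, 52, 1] for k=0..6.
Cycle lengths of π_22 on ℤ/127ℤ: [9, 9, 9, 9, 9, 9, 9, 9, 9, 9, 9, 9, 9, 9, 1]; 15 cycles in total.
Σ(ℓ_i−1) = 127−15 = 112; sign = (−1)^112 = +1.
Zolotarev: (22|127) = +1, matching the cycle-count sign.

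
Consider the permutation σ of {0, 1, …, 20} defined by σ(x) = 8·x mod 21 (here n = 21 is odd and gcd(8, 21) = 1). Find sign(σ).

-1

Trace 1: π^k(1) = [1, 8] for k=0..1.
Decompose π into cycles: lengths [2, 2, 2, 2, 2, 2, 2, 1, 1, 1, 1, 1, 1, 1] (14 cycles, including the fixed point 0).
n − c = 21 − 14 = 7; sign = (−1)^7 = -1.
Via Zolotarev, sign(π_{8}) = (8|21) = -1.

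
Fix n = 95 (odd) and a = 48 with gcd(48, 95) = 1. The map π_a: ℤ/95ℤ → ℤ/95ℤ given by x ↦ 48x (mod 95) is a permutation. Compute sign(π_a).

+1

Start at x=39: 39 → 67 → 81 → 88 → 44 → 22 → 11 → … (one orbit).
π_48 has 5 disjoint cycles with lengths [36, 36, 18, 4, 1] on {0,…,94}.
sign(π) = (−1)^{n − #cycles} = (−1)^{95−5} = (−1)^90 = +1.
Via Zolotarev, sign(π_{48}) = (48|95) = +1.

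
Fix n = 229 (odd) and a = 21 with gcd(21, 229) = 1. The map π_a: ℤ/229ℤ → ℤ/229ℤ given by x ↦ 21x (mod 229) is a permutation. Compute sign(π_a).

-1

Trace 186: π^k(186) = [186, 13, 44, 8, 168, 93, 121] for k=0..6.
Decompose π into cycles: lengths [76, 76, 76, 1] (4 cycles, including the fixed point 0).
4 cycles on 229: each ℓ→(−1)^(ℓ−1), product (−1)^225 = -1.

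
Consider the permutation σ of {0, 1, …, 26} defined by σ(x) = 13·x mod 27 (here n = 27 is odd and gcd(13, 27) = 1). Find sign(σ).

Trace 4: π^k(4) = [4, 25, 1, 13, 7, 10, 22] for k=0..6.
Cycle lengths of π_13 on ℤ/27ℤ: [9, 9, 3, 3, 1, 1, 1]; 7 cycles in total.
Σ(ℓ_i−1) = 27−7 = 20; sign = (−1)^20 = +1.

+1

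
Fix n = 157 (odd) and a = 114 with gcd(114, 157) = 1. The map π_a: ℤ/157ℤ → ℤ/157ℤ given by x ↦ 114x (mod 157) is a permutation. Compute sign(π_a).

Orbit of 105 under x↦114x: [105, 38, 93, 83, 42, 78, 100]… (length divides ord_157(114)).
Cycle type of π: 156 + 1; total 2 cycles.
With 2 cycles on 157 points, sign = (−1)^{157−2} = -1.

-1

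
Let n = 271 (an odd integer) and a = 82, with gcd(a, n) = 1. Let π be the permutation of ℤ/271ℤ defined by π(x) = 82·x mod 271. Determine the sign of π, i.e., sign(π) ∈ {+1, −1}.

+1

Trace 49: π^k(49) = [49, 224, 211, 229, 79, 245, 36] for k=0..6.
Decompose π into cycles: lengths [135, 135, 1] (3 cycles, including the fixed point 0).
3 cycles on 271: each ℓ→(−1)^(ℓ−1), product (−1)^268 = +1.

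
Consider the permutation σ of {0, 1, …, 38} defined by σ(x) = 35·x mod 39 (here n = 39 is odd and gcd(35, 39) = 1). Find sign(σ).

-1

Trace 35: π^k(35) = [35, 16, 14, 22, 29, 1] for k=0..5.
π_35 has 10 disjoint cycles with lengths [6, 6, 6, 6, 3, 3, 3, 3, 2, 1] on {0,…,38}.
sign(π) = (−1)^{n − #cycles} = (−1)^{39−10} = (−1)^29 = -1.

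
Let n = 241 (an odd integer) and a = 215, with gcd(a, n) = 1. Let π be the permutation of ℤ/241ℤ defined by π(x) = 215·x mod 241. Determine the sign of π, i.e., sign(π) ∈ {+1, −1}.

-1

Orbit of 41 under x↦215x: [41, 139, 1, 215, 194, 17, 40]… (length divides ord_241(215)).
Cycle type of π: 80×3 + 1; total 4 cycles.
Σ(ℓ_i−1) = 241−4 = 237; sign = (−1)^237 = -1.
The Jacobi symbol (215|241) = -1 (Zolotarev) agrees.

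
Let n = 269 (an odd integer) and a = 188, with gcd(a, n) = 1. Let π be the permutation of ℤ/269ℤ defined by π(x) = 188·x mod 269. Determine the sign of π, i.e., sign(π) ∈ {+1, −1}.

Start at x=24: 24 → 208 → 99 → 51 → 173 → 244 → 142 → … (one orbit).
Cycle lengths of π_188 on ℤ/269ℤ: [134, 134, 1]; 3 cycles in total.
n − c = 269 − 3 = 266; sign = (−1)^266 = +1.

+1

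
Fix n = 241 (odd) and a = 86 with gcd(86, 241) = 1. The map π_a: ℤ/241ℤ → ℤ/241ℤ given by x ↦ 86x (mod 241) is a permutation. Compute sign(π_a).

-1

Orbit of 233 under x↦86x: [233, 35, 118, 26, 67, 219, 36]… (length divides ord_241(86)).
π_86 has 2 disjoint cycles with lengths [240, 1] on {0,…,240}.
241 − 2 = 239 transpositions; sign(π) = (−1)^239 = -1.
Zolotarev: (86|241) = -1, matching the cycle-count sign.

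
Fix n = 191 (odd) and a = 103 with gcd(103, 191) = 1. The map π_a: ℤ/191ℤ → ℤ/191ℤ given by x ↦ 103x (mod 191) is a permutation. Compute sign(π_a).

+1

Orbit of 67 under x↦103x: [67, 25, 92, 117, 18, 135, 153]… (length divides ord_191(103)).
The orbit structure of x ↦ 103x mod 191: 3 orbits of sizes [95, 95, 1].
3 cycles on 191: each ℓ→(−1)^(ℓ−1), product (−1)^188 = +1.
The Jacobi symbol (103|191) = +1 (Zolotarev) agrees.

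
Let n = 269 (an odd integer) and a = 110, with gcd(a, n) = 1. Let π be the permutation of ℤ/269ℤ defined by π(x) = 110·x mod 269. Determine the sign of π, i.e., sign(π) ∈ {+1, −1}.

-1

Orbit of 126 under x↦110x: [126, 141, 177, 102, 191, 28, 121]… (length divides ord_269(110)).
π_110 has 2 disjoint cycles with lengths [268, 1] on {0,…,268}.
n − c = 269 − 2 = 267; sign = (−1)^267 = -1.
(110|269)_J = -1 (Zolotarev's lemma cross-check).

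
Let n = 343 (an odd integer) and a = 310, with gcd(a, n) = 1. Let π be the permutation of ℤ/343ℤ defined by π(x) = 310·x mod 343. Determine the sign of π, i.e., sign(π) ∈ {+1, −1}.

Start at x=155: 155 → 30 → 39 → 85 → 282 → 298 → 113 → … (one orbit).
The orbit structure of x ↦ 310x mod 343: 7 orbits of sizes [147, 147, 21, 21, 3, 3, 1].
343 − 7 = 336 transpositions; sign(π) = (−1)^336 = +1.
Check: (310/343) = +1 by Zolotarev.

+1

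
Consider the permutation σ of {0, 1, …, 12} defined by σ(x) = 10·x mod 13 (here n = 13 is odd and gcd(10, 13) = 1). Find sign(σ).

+1

Start at x=3: 3 → 4 → 1 → 10 → 9 → 12 → 3 (one orbit).
The orbit structure of x ↦ 10x mod 13: 3 orbits of sizes [6, 6, 1].
sign(π) = (−1)^{n − #cycles} = (−1)^{13−3} = (−1)^10 = +1.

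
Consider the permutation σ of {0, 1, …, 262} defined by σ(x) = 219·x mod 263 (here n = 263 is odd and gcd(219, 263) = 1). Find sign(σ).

-1

Trace 68: π^k(68) = [68, 164, 148, 63, 121, 199, 186] for k=0..6.
Decompose π into cycles: lengths [262, 1] (2 cycles, including the fixed point 0).
Σ(ℓ_i−1) = 263−2 = 261; sign = (−1)^261 = -1.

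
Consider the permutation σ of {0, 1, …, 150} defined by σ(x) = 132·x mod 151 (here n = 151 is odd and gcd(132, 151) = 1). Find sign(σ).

-1

Trace 19: π^k(19) = [19, 92, 64, 143, 1, 132, 59] for k=0..6.
Decompose π into cycles: lengths [10, 10, 10, 10, 10, 10, 10, 10, 10, 10, 10, 10, 10, 10, 10, 1] (16 cycles, including the fixed point 0).
16 cycles on 151: each ℓ→(−1)^(ℓ−1), product (−1)^135 = -1.
Zolotarev: (132|151) = -1, matching the cycle-count sign.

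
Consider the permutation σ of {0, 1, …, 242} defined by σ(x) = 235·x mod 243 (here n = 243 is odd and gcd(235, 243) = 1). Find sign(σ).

+1

Orbit of 154 under x↦235x: [154, 226, 136, 127, 199, 109, 100]… (length divides ord_243(235)).
π_235 has 27 disjoint cycles with lengths [27, 27, 27, 27, 27, 27, 9, 9, 9, 9, 9, 9, 3, 3, 3, 3, 3, 3, 1, 1, 1, 1, 1, 1, 1, 1, 1] on {0,…,242}.
Σ(ℓ_i−1) = 243−27 = 216; sign = (−1)^216 = +1.
Zolotarev: (235|243) = +1, matching the cycle-count sign.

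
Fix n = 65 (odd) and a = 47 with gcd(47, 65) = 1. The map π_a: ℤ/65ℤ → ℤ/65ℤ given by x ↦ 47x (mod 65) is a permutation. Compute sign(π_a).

Trace 1: π^k(1) = [1, 47, 64, 18] for k=0..3.
Decompose π into cycles: lengths [4, 4, 4, 4, 4, 4, 4, 4, 4, 4, 4, 4, 4, 4, 4, 4, 1] (17 cycles, including the fixed point 0).
Σ(ℓ_i−1) = 65−17 = 48; sign = (−1)^48 = +1.

+1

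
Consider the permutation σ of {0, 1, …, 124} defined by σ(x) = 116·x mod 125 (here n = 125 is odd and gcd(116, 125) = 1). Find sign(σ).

+1

Trace 101: π^k(101) = [101, 91, 56, 121, 36, 51, 41] for k=0..6.
Cycle type of π: 25×4 + 5×4 + 1×5; total 13 cycles.
With 13 cycles on 125 points, sign = (−1)^{125−13} = +1.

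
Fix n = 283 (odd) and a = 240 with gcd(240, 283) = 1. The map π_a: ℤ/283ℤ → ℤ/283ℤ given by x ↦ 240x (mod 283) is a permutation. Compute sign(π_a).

+1

Trace 216: π^k(216) = [216, 51, 71, 60, 250, 4, 111] for k=0..6.
Decompose π into cycles: lengths [47, 47, 47, 47, 47, 47, 1] (7 cycles, including the fixed point 0).
With 7 cycles on 283 points, sign = (−1)^{283−7} = +1.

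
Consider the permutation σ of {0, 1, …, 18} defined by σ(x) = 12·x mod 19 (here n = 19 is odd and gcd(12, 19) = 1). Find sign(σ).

-1

Orbit of 7 under x↦12x: [7, 8, 1, 12, 11, 18]… (length divides ord_19(12)).
Cycle type of π: 6×3 + 1; total 4 cycles.
4 cycles on 19: each ℓ→(−1)^(ℓ−1), product (−1)^15 = -1.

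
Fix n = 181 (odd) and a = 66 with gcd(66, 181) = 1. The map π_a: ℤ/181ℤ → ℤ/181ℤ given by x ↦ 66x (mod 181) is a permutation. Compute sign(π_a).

-1

Orbit of 61 under x↦66x: [61, 44, 8, 166, 96, 1, 66]… (length divides ord_181(66)).
Cycle type of π: 180 + 1; total 2 cycles.
Σ(ℓ_i−1) = 181−2 = 179; sign = (−1)^179 = -1.
The Jacobi symbol (66|181) = -1 (Zolotarev) agrees.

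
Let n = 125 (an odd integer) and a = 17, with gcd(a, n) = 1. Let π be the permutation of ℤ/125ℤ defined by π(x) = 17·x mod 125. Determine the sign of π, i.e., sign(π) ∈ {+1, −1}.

Orbit of 102 under x↦17x: [102, 109, 103, 1, 17, 39, 38]… (length divides ord_125(17)).
Cycle type of π: 100 + 20 + 4 + 1; total 4 cycles.
Σ(ℓ_i−1) = 125−4 = 121; sign = (−1)^121 = -1.
Zolotarev: (17|125) = -1, matching the cycle-count sign.

-1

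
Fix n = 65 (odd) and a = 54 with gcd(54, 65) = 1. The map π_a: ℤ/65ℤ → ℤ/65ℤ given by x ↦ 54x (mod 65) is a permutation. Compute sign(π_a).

Trace 51: π^k(51) = [51, 24, 61, 44, 36, 59, 1] for k=0..6.
π_54 has 8 disjoint cycles with lengths [12, 12, 12, 12, 12, 2, 2, 1] on {0,…,64}.
n − c = 65 − 8 = 57; sign = (−1)^57 = -1.

-1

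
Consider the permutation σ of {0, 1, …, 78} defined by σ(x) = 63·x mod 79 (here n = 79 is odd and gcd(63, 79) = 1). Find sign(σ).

Orbit of 69 under x↦63x: [69, 2, 47, 38, 24, 11, 61]… (length divides ord_79(63)).
π_63 has 2 disjoint cycles with lengths [78, 1] on {0,…,78}.
With 2 cycles on 79 points, sign = (−1)^{79−2} = -1.
Via Zolotarev, sign(π_{63}) = (63|79) = -1.

-1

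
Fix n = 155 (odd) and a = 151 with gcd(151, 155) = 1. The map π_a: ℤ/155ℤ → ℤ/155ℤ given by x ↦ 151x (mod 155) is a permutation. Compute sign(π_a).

Orbit of 46 under x↦151x: [46, 126, 116, 1, 151, 16, 91]… (length divides ord_155(151)).
20 cycles of lengths [10, 10, 10, 10, 10, 10, 10, 10, 10, 10, 10, 10, 10, 10, 10, 1, 1, 1, 1, 1].
n − c = 155 − 20 = 135; sign = (−1)^135 = -1.
Zolotarev: (151|155) = -1, matching the cycle-count sign.

-1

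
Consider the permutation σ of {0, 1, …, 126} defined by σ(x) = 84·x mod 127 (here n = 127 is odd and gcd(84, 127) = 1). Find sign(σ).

Orbit of 49 under x↦84x: [49, 52, 50, 9, 121, 4, 82]… (length divides ord_127(84)).
Cycle lengths of π_84 on ℤ/127ℤ: [63, 63, 1]; 3 cycles in total.
n − c = 127 − 3 = 124; sign = (−1)^124 = +1.
(84|127)_J = +1 (Zolotarev's lemma cross-check).

+1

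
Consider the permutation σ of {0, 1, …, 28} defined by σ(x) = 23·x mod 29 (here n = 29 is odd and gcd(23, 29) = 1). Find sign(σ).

Orbit of 1 under x↦23x: [1, 23, 7, 16, 20, 25, 24]… (length divides ord_29(23)).
π_23 has 5 disjoint cycles with lengths [7, 7, 7, 7, 1] on {0,…,28}.
n − c = 29 − 5 = 24; sign = (−1)^24 = +1.
Check: (23/29) = +1 by Zolotarev.

+1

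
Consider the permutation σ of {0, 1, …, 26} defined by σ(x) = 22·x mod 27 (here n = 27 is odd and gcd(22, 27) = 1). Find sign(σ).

Trace 4: π^k(4) = [4, 7, 19, 13, 16, 1, 22] for k=0..6.
7 cycles of lengths [9, 9, 3, 3, 1, 1, 1].
sign(π) = (−1)^{n − #cycles} = (−1)^{27−7} = (−1)^20 = +1.
Via Zolotarev, sign(π_{22}) = (22|27) = +1.

+1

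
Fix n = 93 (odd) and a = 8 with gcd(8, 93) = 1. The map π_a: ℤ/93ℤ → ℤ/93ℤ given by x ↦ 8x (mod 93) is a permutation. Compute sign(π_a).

Orbit of 8 under x↦8x: [8, 64, 47, 4, 32, 70, 2]… (length divides ord_93(8)).
π_8 has 14 disjoint cycles with lengths [10, 10, 10, 10, 10, 10, 5, 5, 5, 5, 5, 5, 2, 1] on {0,…,92}.
n − c = 93 − 14 = 79; sign = (−1)^79 = -1.

-1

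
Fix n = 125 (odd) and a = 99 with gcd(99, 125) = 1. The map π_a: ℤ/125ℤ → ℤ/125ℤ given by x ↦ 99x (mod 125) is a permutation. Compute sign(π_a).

+1

Start at x=74: 74 → 76 → 24 → 1 → 99 → 51 → 49 → … (one orbit).
Cycle lengths of π_99 on ℤ/125ℤ: [10, 10, 10, 10, 10, 10, 10, 10, 10, 10, 2, 2, 2, 2, 2, 2, 2, 2, 2, 2, 2, 2, 1]; 23 cycles in total.
Σ(ℓ_i−1) = 125−23 = 102; sign = (−1)^102 = +1.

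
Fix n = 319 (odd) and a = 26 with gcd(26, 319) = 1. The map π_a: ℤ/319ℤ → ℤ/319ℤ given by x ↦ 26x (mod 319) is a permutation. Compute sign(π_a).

Orbit of 152 under x↦26x: [152, 124, 34, 246, 16, 97, 289]… (length divides ord_319(26)).
π_26 has 6 disjoint cycles with lengths [140, 140, 28, 5, 5, 1] on {0,…,318}.
6 cycles on 319: each ℓ→(−1)^(ℓ−1), product (−1)^313 = -1.
The Jacobi symbol (26|319) = -1 (Zolotarev) agrees.

-1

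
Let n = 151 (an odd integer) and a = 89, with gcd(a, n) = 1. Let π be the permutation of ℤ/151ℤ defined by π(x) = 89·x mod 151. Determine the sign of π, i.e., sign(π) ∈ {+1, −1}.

-1

Start at x=143: 143 → 43 → 52 → 98 → 115 → 118 → 83 → … (one orbit).
Decompose π into cycles: lengths [150, 1] (2 cycles, including the fixed point 0).
n − c = 151 − 2 = 149; sign = (−1)^149 = -1.
Zolotarev: (89|151) = -1, matching the cycle-count sign.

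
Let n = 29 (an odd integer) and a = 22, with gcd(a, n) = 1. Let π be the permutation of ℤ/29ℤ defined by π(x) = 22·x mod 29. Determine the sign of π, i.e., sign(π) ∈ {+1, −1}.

Start at x=13: 13 → 25 → 28 → 7 → 9 → 24 → 6 → … (one orbit).
Cycle lengths of π_22 on ℤ/29ℤ: [14, 14, 1]; 3 cycles in total.
29 − 3 = 26 transpositions; sign(π) = (−1)^26 = +1.

+1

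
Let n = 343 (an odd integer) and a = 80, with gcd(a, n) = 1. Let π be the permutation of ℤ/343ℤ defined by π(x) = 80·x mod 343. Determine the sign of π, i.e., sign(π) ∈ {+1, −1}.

-1

Start at x=97: 97 → 214 → 313 → 1 → 80 → 226 → 244 → … (one orbit).
The orbit structure of x ↦ 80x mod 343: 16 orbits of sizes [42, 42, 42, 42, 42, 42, 42, 6, 6, 6, 6, 6, 6, 6, 6, 1].
n − c = 343 − 16 = 327; sign = (−1)^327 = -1.
(80|343)_J = -1 (Zolotarev's lemma cross-check).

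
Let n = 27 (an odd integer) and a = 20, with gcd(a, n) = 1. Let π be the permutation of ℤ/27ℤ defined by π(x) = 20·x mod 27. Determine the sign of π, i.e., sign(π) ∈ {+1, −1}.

-1

Trace 22: π^k(22) = [22, 8, 25, 14, 10, 11, 4] for k=0..6.
Cycle lengths of π_20 on ℤ/27ℤ: [18, 6, 2, 1]; 4 cycles in total.
27 − 4 = 23 transpositions; sign(π) = (−1)^23 = -1.
(20|27)_J = -1 (Zolotarev's lemma cross-check).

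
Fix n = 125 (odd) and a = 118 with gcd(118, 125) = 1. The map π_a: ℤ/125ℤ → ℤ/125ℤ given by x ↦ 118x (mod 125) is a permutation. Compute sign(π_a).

-1

Trace 99: π^k(99) = [99, 57, 101, 43, 74, 107, 1] for k=0..6.
Decompose π into cycles: lengths [20, 20, 20, 20, 20, 4, 4, 4, 4, 4, 4, 1] (12 cycles, including the fixed point 0).
Σ(ℓ_i−1) = 125−12 = 113; sign = (−1)^113 = -1.
Check: (118/125) = -1 by Zolotarev.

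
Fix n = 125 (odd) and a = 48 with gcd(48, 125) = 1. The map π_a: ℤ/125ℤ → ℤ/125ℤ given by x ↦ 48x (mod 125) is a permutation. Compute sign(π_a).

-1

Trace 121: π^k(121) = [121, 58, 34, 7, 86, 3, 19] for k=0..6.
The orbit structure of x ↦ 48x mod 125: 4 orbits of sizes [100, 20, 4, 1].
Σ(ℓ_i−1) = 125−4 = 121; sign = (−1)^121 = -1.
Zolotarev: (48|125) = -1, matching the cycle-count sign.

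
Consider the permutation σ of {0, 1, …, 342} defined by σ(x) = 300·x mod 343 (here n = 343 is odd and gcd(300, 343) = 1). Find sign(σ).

Trace 204: π^k(204) = [204, 146, 239, 13, 127, 27, 211] for k=0..6.
π_300 has 10 disjoint cycles with lengths [98, 98, 98, 14, 14, 14, 2, 2, 2, 1] on {0,…,342}.
343 − 10 = 333 transpositions; sign(π) = (−1)^333 = -1.
Check: (300/343) = -1 by Zolotarev.

-1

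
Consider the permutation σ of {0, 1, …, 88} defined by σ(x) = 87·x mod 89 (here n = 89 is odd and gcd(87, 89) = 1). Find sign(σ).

Start at x=25: 25 → 39 → 11 → 67 → 44 → 1 → 87 → … (one orbit).
Cycle lengths of π_87 on ℤ/89ℤ: [22, 22, 22, 22, 1]; 5 cycles in total.
Σ(ℓ_i−1) = 89−5 = 84; sign = (−1)^84 = +1.
(87|89)_J = +1 (Zolotarev's lemma cross-check).

+1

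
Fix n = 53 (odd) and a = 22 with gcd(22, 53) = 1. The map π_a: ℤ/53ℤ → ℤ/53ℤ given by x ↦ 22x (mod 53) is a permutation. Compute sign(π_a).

-1

Start at x=10: 10 → 8 → 17 → 3 → 13 → 21 → 38 → … (one orbit).
π_22 has 2 disjoint cycles with lengths [52, 1] on {0,…,52}.
With 2 cycles on 53 points, sign = (−1)^{53−2} = -1.
The Jacobi symbol (22|53) = -1 (Zolotarev) agrees.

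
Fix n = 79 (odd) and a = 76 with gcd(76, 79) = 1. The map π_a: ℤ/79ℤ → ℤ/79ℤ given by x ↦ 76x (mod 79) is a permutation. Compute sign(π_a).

+1

Trace 1: π^k(1) = [1, 76, 9, 52, 2, 73, 18] for k=0..6.
3 cycles of lengths [39, 39, 1].
sign(π) = (−1)^{n − #cycles} = (−1)^{79−3} = (−1)^76 = +1.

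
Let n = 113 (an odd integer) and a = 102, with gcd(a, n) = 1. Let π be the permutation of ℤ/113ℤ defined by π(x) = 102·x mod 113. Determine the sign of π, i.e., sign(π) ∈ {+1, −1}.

+1

Orbit of 72 under x↦102x: [72, 112, 11, 105, 88, 49, 26]… (length divides ord_113(102)).
π_102 has 3 disjoint cycles with lengths [56, 56, 1] on {0,…,112}.
With 3 cycles on 113 points, sign = (−1)^{113−3} = +1.
The Jacobi symbol (102|113) = +1 (Zolotarev) agrees.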